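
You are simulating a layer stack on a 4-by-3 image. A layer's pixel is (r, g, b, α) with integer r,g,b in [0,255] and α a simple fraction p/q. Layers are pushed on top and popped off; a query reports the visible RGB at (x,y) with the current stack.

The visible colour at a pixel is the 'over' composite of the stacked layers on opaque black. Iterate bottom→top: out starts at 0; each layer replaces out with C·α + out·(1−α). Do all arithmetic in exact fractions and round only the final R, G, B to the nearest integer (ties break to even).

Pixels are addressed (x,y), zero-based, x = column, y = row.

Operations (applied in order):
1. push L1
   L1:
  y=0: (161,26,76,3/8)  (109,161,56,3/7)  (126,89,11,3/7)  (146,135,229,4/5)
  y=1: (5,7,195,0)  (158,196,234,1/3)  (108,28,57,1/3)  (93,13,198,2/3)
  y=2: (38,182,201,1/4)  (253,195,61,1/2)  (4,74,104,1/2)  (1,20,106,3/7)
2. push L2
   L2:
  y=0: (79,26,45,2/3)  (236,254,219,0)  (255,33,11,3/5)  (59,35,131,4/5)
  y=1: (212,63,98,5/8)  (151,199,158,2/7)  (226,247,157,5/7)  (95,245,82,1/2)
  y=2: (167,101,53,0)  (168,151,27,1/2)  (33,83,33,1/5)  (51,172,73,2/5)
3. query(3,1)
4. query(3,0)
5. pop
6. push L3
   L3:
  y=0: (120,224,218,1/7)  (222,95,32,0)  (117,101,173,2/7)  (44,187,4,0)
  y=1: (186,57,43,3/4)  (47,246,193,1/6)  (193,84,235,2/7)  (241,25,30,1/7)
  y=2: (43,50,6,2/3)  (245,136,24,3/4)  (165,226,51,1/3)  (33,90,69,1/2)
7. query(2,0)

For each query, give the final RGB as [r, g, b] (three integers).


(3,1) stack=L1,L2; from [0,0,0]:
+L1 (α=2/3) → [62, 26/3, 132]
+L2 (α=1/2) → [157/2, 761/6, 107]
rounded: [78, 127, 107]

query (3,0) [L1,L2] — begin 0,0,0
L1 α=4/5: [584/5, 108, 916/5]
L2 α=4/5: [1764/25, 248/5, 3536/25]
→ [71, 50, 141]

query (2,0) [L1,L3] — begin 0,0,0
+L1 (α=3/7) → [54, 267/7, 33/7]
+L3 (α=2/7) → [72, 2749/49, 2587/49]
rounded: [72, 56, 53]


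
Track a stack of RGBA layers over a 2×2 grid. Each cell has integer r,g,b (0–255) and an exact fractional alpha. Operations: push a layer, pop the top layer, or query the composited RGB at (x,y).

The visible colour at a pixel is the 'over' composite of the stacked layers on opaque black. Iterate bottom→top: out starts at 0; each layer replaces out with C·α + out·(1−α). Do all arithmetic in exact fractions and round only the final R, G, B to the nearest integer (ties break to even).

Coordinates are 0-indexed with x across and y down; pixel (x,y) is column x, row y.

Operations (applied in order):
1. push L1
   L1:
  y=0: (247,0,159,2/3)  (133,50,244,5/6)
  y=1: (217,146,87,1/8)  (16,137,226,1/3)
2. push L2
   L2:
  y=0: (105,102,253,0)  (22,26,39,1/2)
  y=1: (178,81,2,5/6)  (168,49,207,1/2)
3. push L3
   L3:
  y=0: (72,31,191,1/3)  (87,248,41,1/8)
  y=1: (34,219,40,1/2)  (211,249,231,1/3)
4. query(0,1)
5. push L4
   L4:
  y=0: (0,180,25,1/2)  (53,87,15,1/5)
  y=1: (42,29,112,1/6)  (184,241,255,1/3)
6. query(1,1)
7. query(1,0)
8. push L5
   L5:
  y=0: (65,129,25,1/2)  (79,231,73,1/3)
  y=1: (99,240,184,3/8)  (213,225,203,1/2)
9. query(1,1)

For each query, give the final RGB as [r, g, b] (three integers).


query (0,1) [L1,L2,L3] — begin 0,0,0
+L1 (α=1/8) → [217/8, 73/4, 87/8]
+L2 (α=5/6) → [7337/48, 1693/24, 167/48]
+L3 (α=1/2) → [8969/96, 6949/48, 2087/96]
= [93, 145, 22]

at x=1,y=1 over L1,L2,L3,L4:
+L1 (α=1/3) → [16/3, 137/3, 226/3]
+L2 (α=1/2) → [260/3, 142/3, 847/6]
+L3 (α=1/3) → [1153/9, 1031/9, 1540/9]
+L4 (α=1/3) → [3962/27, 4231/27, 5375/27]
= [147, 157, 199]

query (1,0) [L1,L2,L3,L4] — begin 0,0,0
after L1 α=5/6: [665/6, 125/3, 610/3]
after L2 α=1/2: [797/12, 203/6, 727/6]
after L3 α=1/8: [6623/96, 2909/48, 5335/48]
after L4 α=1/5: [1579/24, 3953/60, 1103/12]
rounded: [66, 66, 92]

at x=1,y=1 over L1,L2,L3,L4,L5:
+L1 (α=1/3) → [16/3, 137/3, 226/3]
+L2 (α=1/2) → [260/3, 142/3, 847/6]
+L3 (α=1/3) → [1153/9, 1031/9, 1540/9]
+L4 (α=1/3) → [3962/27, 4231/27, 5375/27]
+L5 (α=1/2) → [9713/54, 5153/27, 5428/27]
rounded: [180, 191, 201]


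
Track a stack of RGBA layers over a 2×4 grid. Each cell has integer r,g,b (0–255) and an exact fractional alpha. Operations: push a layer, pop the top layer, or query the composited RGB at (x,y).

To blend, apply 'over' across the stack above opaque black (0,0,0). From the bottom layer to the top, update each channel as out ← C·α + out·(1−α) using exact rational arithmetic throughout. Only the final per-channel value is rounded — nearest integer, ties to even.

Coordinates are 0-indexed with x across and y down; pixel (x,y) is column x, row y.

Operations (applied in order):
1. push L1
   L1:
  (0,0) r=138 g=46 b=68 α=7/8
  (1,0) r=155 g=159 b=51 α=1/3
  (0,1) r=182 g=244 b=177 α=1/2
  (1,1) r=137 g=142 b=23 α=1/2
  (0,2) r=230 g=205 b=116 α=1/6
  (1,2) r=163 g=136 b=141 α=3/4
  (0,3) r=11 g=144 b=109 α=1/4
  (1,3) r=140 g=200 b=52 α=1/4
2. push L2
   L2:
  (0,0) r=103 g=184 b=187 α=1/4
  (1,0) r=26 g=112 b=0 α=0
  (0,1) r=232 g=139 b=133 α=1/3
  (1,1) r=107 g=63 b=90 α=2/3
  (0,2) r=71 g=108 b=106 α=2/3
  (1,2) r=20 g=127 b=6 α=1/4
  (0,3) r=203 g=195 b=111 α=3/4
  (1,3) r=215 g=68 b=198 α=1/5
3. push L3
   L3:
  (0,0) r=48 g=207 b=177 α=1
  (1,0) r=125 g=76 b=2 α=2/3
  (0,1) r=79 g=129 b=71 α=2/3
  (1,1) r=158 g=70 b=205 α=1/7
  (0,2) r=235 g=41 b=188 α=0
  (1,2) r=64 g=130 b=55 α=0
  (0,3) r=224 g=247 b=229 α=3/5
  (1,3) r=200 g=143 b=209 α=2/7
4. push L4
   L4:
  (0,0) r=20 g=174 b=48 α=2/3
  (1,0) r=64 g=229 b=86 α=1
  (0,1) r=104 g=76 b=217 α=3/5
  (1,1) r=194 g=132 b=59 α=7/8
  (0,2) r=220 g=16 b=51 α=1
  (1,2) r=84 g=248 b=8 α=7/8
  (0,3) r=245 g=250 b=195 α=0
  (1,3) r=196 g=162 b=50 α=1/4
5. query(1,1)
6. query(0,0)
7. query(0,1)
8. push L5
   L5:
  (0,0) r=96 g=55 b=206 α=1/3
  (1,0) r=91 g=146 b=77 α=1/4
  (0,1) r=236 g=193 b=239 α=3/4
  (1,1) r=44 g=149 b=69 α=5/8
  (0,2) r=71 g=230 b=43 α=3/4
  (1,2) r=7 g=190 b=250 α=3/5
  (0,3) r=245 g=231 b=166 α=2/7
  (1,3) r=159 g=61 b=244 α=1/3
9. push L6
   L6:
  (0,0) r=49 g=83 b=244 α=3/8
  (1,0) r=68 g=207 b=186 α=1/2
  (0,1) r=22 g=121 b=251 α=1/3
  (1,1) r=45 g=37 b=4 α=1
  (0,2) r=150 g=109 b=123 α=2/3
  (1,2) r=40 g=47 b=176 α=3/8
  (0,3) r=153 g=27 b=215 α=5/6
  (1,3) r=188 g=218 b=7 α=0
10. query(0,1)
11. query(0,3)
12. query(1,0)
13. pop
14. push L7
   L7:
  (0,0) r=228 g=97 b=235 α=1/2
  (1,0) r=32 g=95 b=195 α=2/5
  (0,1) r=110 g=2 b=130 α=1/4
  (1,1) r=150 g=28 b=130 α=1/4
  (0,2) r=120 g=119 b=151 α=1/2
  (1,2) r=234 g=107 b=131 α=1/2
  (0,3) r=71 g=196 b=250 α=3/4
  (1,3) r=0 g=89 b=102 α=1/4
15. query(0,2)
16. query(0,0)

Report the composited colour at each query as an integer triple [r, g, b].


(1,1) stack=L1,L2,L3,L4; from [0,0,0]:
after L1 α=1/2: [137/2, 71, 23/2]
after L2 α=2/3: [565/6, 197/3, 383/6]
after L3 α=1/7: [723/7, 464/7, 84]
after L4 α=7/8: [10229/56, 1733/14, 497/8]
= [183, 124, 62]

query (0,0) [L1,L2,L3,L4] — begin 0,0,0
after L1 α=7/8: [483/4, 161/4, 119/2]
after L2 α=1/4: [1861/16, 1219/16, 731/8]
after L3 α=1: [48, 207, 177]
after L4 α=2/3: [88/3, 185, 91]
rounded: [29, 185, 91]

query (0,1) [L1,L2,L3,L4] — begin 0,0,0
L1 α=1/2: [91, 122, 177/2]
L2 α=1/3: [138, 383/3, 310/3]
L3 α=2/3: [296/3, 1157/9, 736/9]
L4 α=3/5: [1528/15, 4366/45, 7331/45]
→ [102, 97, 163]

(0,1) stack=L1,L2,L3,L4,L5,L6; from [0,0,0]:
+L1 (α=1/2) → [91, 122, 177/2]
+L2 (α=1/3) → [138, 383/3, 310/3]
+L3 (α=2/3) → [296/3, 1157/9, 736/9]
+L4 (α=3/5) → [1528/15, 4366/45, 7331/45]
+L5 (α=3/4) → [3037/15, 30421/180, 9899/45]
+L6 (α=1/3) → [6404/45, 41311/270, 31093/135]
rounded: [142, 153, 230]

(0,3) stack=L1,L2,L3,L4,L5,L6; from [0,0,0]:
+L1 (α=1/4) → [11/4, 36, 109/4]
+L2 (α=3/4) → [2447/16, 621/4, 1441/16]
+L3 (α=3/5) → [7823/40, 2103/10, 6937/40]
+L4 (α=0) → [7823/40, 2103/10, 6937/40]
+L5 (α=2/7) → [11743/56, 3027/14, 9593/56]
+L6 (α=5/6) → [54583/336, 1639/28, 69793/336]
→ [162, 59, 208]

at x=1,y=0 over L1,L2,L3,L4,L5,L6:
L1 α=1/3: [155/3, 53, 17]
L2 α=0: [155/3, 53, 17]
L3 α=2/3: [905/9, 205/3, 7]
L4 α=1: [64, 229, 86]
L5 α=1/4: [283/4, 833/4, 335/4]
L6 α=1/2: [555/8, 1661/8, 1079/8]
= [69, 208, 135]

query (0,2) [L1,L2,L3,L4,L5,L7] — begin 0,0,0
L1 α=1/6: [115/3, 205/6, 58/3]
L2 α=2/3: [541/9, 1501/18, 694/9]
L3 α=0: [541/9, 1501/18, 694/9]
L4 α=1: [220, 16, 51]
L5 α=3/4: [433/4, 353/2, 45]
L7 α=1/2: [913/8, 591/4, 98]
= [114, 148, 98]

at x=0,y=0 over L1,L2,L3,L4,L5,L7:
after L1 α=7/8: [483/4, 161/4, 119/2]
after L2 α=1/4: [1861/16, 1219/16, 731/8]
after L3 α=1: [48, 207, 177]
after L4 α=2/3: [88/3, 185, 91]
after L5 α=1/3: [464/9, 425/3, 388/3]
after L7 α=1/2: [1258/9, 358/3, 1093/6]
rounded: [140, 119, 182]


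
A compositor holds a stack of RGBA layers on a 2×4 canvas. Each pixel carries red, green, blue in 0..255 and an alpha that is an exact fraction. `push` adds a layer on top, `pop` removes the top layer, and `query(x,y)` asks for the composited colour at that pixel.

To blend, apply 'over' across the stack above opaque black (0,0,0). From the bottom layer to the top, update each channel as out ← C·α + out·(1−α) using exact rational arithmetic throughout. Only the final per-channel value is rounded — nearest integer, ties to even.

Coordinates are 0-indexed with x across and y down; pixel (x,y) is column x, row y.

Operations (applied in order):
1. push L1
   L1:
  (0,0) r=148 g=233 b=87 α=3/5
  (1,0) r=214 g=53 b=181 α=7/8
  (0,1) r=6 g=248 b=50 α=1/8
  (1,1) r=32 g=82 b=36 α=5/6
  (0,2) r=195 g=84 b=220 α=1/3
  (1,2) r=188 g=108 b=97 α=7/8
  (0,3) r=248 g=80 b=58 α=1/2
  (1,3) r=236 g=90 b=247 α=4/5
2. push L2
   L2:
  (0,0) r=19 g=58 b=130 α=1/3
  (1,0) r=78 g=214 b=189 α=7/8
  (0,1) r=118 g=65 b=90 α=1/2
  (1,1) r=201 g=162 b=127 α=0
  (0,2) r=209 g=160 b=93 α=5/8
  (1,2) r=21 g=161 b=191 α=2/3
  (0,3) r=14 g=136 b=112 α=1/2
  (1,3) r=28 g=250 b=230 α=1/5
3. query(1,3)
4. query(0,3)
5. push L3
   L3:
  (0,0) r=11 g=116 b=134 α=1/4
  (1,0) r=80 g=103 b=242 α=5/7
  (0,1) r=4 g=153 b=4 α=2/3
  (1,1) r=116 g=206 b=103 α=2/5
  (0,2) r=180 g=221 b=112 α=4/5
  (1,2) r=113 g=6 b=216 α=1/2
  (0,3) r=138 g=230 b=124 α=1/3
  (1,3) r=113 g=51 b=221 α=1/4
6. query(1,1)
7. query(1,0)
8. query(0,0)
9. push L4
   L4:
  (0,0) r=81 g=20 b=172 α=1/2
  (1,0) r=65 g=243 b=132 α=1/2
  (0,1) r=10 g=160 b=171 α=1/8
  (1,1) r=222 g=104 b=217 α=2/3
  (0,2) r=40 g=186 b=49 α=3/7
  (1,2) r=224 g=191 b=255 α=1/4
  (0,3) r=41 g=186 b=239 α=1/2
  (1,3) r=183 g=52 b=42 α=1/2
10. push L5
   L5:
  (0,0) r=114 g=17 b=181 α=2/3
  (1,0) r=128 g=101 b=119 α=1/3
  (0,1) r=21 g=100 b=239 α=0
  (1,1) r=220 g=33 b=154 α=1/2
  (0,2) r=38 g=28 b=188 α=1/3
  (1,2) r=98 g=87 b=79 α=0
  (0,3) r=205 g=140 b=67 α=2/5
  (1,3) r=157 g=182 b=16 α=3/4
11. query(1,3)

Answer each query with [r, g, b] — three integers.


at x=1,y=3 over L1,L2:
after L1 α=4/5: [944/5, 72, 988/5]
after L2 α=1/5: [3916/25, 538/5, 5102/25]
→ [157, 108, 204]

query (0,3) [L1,L2] — begin 0,0,0
after L1 α=1/2: [124, 40, 29]
after L2 α=1/2: [69, 88, 141/2]
rounded: [69, 88, 70]

query (1,1) [L1,L2,L3] — begin 0,0,0
L1 α=5/6: [80/3, 205/3, 30]
L2 α=0: [80/3, 205/3, 30]
L3 α=2/5: [312/5, 617/5, 296/5]
→ [62, 123, 59]

query (1,0) [L1,L2,L3] — begin 0,0,0
after L1 α=7/8: [749/4, 371/8, 1267/8]
after L2 α=7/8: [2933/32, 12355/64, 11851/64]
after L3 α=5/7: [9333/112, 28835/224, 50571/224]
→ [83, 129, 226]

at x=0,y=0 over L1,L2,L3:
+L1 (α=3/5) → [444/5, 699/5, 261/5]
+L2 (α=1/3) → [983/15, 1688/15, 1172/15]
+L3 (α=1/4) → [519/10, 567/5, 921/10]
rounded: [52, 113, 92]

at x=1,y=3 over L1,L2,L3,L4,L5:
after L1 α=4/5: [944/5, 72, 988/5]
after L2 α=1/5: [3916/25, 538/5, 5102/25]
after L3 α=1/4: [14573/100, 1869/20, 20831/100]
after L4 α=1/2: [32873/200, 2909/40, 25031/200]
after L5 α=3/4: [127073/800, 24749/160, 34631/800]
→ [159, 155, 43]


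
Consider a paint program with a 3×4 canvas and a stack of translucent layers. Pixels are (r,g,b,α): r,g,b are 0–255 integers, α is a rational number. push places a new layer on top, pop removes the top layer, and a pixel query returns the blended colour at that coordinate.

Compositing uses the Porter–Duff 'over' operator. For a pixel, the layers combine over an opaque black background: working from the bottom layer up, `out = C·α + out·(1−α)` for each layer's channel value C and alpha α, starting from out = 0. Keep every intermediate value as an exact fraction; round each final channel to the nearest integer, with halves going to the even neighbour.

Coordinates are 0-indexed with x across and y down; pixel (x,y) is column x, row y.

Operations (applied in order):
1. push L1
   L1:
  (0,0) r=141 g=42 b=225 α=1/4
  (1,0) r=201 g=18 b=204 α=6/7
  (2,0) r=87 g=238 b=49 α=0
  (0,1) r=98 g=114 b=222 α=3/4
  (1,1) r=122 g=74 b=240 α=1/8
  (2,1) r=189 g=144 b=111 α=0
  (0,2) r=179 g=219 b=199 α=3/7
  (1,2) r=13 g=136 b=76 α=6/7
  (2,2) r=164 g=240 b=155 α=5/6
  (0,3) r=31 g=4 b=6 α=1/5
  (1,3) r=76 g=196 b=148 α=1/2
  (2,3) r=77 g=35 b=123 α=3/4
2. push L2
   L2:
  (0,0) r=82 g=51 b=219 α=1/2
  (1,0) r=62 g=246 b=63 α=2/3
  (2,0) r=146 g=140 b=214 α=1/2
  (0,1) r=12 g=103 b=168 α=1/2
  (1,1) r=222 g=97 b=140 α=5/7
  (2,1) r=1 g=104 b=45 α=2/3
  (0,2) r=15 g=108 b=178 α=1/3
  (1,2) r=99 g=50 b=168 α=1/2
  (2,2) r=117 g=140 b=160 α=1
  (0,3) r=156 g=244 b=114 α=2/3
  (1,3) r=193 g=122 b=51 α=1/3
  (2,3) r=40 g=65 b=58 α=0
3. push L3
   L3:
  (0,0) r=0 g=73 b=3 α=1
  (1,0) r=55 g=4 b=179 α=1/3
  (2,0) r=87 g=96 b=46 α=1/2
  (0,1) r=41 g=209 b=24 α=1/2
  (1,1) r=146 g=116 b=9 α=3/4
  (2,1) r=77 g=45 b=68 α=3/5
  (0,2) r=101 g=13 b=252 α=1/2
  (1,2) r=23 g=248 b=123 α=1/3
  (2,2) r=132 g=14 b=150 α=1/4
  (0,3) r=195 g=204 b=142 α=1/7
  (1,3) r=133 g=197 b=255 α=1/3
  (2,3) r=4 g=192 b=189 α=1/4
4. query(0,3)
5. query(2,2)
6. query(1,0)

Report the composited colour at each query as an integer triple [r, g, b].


query (0,3) [L1,L2,L3] — begin 0,0,0
after L1 α=1/5: [31/5, 4/5, 6/5]
after L2 α=2/3: [1591/15, 2444/15, 382/5]
after L3 α=1/7: [4157/35, 844/5, 3002/35]
rounded: [119, 169, 86]

(2,2) stack=L1,L2,L3; from [0,0,0]:
+L1 (α=5/6) → [410/3, 200, 775/6]
+L2 (α=1) → [117, 140, 160]
+L3 (α=1/4) → [483/4, 217/2, 315/2]
→ [121, 108, 158]

(1,0) stack=L1,L2,L3; from [0,0,0]:
+L1 (α=6/7) → [1206/7, 108/7, 1224/7]
+L2 (α=2/3) → [2074/21, 1184/7, 702/7]
+L3 (α=1/3) → [5303/63, 2396/21, 2657/21]
→ [84, 114, 127]


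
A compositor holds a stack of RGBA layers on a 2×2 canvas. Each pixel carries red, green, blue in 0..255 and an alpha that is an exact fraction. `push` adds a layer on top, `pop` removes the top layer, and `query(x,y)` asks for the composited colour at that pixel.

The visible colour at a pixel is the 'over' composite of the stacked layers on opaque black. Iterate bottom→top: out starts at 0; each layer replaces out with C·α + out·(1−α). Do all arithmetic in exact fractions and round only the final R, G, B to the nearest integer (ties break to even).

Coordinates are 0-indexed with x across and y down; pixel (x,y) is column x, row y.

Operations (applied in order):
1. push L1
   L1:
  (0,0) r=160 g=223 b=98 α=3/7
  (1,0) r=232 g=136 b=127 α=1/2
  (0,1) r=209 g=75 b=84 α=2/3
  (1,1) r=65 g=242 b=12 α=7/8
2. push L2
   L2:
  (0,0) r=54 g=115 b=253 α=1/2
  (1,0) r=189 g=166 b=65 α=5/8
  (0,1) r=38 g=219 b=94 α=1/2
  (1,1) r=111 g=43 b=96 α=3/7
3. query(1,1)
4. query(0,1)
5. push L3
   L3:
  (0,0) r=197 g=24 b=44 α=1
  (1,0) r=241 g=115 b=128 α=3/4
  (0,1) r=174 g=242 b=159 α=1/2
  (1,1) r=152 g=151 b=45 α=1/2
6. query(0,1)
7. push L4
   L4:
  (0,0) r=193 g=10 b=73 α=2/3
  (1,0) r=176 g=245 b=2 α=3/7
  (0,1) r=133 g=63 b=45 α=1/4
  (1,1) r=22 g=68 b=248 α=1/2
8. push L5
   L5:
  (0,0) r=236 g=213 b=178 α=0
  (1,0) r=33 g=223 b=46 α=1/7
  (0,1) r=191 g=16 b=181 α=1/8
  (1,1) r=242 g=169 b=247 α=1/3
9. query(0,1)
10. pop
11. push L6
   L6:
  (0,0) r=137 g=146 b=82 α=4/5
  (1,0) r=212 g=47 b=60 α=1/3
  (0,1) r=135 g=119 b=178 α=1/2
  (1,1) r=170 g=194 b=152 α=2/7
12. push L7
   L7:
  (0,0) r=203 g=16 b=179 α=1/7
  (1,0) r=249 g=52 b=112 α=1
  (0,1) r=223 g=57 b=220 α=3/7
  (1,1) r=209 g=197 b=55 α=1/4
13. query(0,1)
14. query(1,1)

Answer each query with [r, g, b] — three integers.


at x=1,y=1 over L1,L2:
+L1 (α=7/8) → [455/8, 847/4, 21/2]
+L2 (α=3/7) → [1121/14, 976/7, 330/7]
rounded: [80, 139, 47]

at x=0,y=1 over L1,L2:
after L1 α=2/3: [418/3, 50, 56]
after L2 α=1/2: [266/3, 269/2, 75]
= [89, 134, 75]

query (0,1) [L1,L2,L3] — begin 0,0,0
L1 α=2/3: [418/3, 50, 56]
L2 α=1/2: [266/3, 269/2, 75]
L3 α=1/2: [394/3, 753/4, 117]
→ [131, 188, 117]

query (0,1) [L1,L2,L3,L4,L5] — begin 0,0,0
L1 α=2/3: [418/3, 50, 56]
L2 α=1/2: [266/3, 269/2, 75]
L3 α=1/2: [394/3, 753/4, 117]
L4 α=1/4: [527/4, 2511/16, 99]
L5 α=1/8: [4453/32, 17833/128, 437/4]
→ [139, 139, 109]

query (0,1) [L1,L2,L3,L4,L6,L7] — begin 0,0,0
L1 α=2/3: [418/3, 50, 56]
L2 α=1/2: [266/3, 269/2, 75]
L3 α=1/2: [394/3, 753/4, 117]
L4 α=1/4: [527/4, 2511/16, 99]
L6 α=1/2: [1067/8, 4415/32, 277/2]
L7 α=3/7: [2405/14, 5783/56, 1214/7]
→ [172, 103, 173]

(1,1) stack=L1,L2,L3,L4,L6,L7; from [0,0,0]:
L1 α=7/8: [455/8, 847/4, 21/2]
L2 α=3/7: [1121/14, 976/7, 330/7]
L3 α=1/2: [3249/28, 2033/14, 645/14]
L4 α=1/2: [3865/56, 2985/28, 4117/28]
L6 α=2/7: [38365/392, 25789/196, 29097/196]
L7 α=1/4: [197023/1568, 115979/784, 98071/784]
= [126, 148, 125]


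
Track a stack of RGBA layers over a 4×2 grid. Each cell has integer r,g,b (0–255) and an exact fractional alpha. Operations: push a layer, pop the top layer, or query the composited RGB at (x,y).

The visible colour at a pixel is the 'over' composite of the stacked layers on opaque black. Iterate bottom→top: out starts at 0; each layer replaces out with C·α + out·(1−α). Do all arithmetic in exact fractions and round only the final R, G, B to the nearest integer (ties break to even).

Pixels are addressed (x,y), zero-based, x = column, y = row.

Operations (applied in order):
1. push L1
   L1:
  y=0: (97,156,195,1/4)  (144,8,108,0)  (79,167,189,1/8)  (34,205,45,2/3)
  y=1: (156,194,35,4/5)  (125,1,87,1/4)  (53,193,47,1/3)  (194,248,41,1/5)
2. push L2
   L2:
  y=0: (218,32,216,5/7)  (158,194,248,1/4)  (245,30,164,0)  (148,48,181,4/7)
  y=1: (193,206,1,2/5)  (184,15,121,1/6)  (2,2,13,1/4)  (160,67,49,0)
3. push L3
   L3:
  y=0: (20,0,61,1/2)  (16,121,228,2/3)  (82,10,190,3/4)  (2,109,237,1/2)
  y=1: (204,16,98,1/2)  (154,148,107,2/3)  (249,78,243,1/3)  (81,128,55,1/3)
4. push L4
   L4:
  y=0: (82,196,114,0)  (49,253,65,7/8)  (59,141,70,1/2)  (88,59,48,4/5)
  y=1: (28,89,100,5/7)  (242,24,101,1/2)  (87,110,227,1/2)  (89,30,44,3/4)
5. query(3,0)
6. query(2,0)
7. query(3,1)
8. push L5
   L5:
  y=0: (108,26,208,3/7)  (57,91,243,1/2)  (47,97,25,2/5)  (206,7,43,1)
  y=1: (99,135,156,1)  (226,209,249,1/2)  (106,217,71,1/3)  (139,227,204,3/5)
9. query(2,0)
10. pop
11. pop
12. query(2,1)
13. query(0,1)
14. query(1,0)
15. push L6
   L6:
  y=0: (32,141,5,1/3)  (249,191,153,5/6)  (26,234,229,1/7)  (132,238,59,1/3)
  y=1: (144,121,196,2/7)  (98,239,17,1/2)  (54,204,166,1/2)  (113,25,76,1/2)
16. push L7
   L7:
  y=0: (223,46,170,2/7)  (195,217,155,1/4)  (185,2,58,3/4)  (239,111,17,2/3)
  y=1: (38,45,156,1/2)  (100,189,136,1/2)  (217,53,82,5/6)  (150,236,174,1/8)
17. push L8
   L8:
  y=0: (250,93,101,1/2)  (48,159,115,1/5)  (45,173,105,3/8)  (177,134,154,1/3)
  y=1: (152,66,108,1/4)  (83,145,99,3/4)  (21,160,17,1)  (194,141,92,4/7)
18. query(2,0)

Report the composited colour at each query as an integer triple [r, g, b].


(3,0) stack=L1,L2,L3,L4; from [0,0,0]:
L1 α=2/3: [68/3, 410/3, 30]
L2 α=4/7: [660/7, 86, 814/7]
L3 α=1/2: [337/7, 195/2, 2473/14]
L4 α=4/5: [2801/35, 667/10, 5161/70]
rounded: [80, 67, 74]

query (2,0) [L1,L2,L3,L4] — begin 0,0,0
+L1 (α=1/8) → [79/8, 167/8, 189/8]
+L2 (α=0) → [79/8, 167/8, 189/8]
+L3 (α=3/4) → [2047/32, 407/32, 4749/32]
+L4 (α=1/2) → [3935/64, 4919/64, 6989/64]
→ [61, 77, 109]

query (3,1) [L1,L2,L3,L4] — begin 0,0,0
after L1 α=1/5: [194/5, 248/5, 41/5]
after L2 α=0: [194/5, 248/5, 41/5]
after L3 α=1/3: [793/15, 1136/15, 119/5]
after L4 α=3/4: [2399/30, 1243/30, 779/20]
= [80, 41, 39]

(2,0) stack=L1,L2,L3,L4,L5; from [0,0,0]:
L1 α=1/8: [79/8, 167/8, 189/8]
L2 α=0: [79/8, 167/8, 189/8]
L3 α=3/4: [2047/32, 407/32, 4749/32]
L4 α=1/2: [3935/64, 4919/64, 6989/64]
L5 α=2/5: [17821/320, 27173/320, 24167/320]
rounded: [56, 85, 76]

at x=2,y=1 over L1,L2,L3:
L1 α=1/3: [53/3, 193/3, 47/3]
L2 α=1/4: [55/4, 195/4, 15]
L3 α=1/3: [553/6, 117/2, 91]
rounded: [92, 58, 91]

at x=0,y=1 over L1,L2,L3:
+L1 (α=4/5) → [624/5, 776/5, 28]
+L2 (α=2/5) → [3802/25, 4388/25, 86/5]
+L3 (α=1/2) → [4451/25, 2394/25, 288/5]
→ [178, 96, 58]

at x=1,y=0 over L1,L2,L3:
L1 α=0: [0, 0, 0]
L2 α=1/4: [79/2, 97/2, 62]
L3 α=2/3: [143/6, 581/6, 518/3]
rounded: [24, 97, 173]

at x=2,y=0 over L1,L2,L3,L6,L7,L8:
L1 α=1/8: [79/8, 167/8, 189/8]
L2 α=0: [79/8, 167/8, 189/8]
L3 α=3/4: [2047/32, 407/32, 4749/32]
L6 α=1/7: [6557/112, 4965/112, 17911/112]
L7 α=3/4: [68717/448, 5637/448, 37399/448]
L8 α=3/8: [404065/3584, 260697/3584, 328115/3584]
= [113, 73, 92]


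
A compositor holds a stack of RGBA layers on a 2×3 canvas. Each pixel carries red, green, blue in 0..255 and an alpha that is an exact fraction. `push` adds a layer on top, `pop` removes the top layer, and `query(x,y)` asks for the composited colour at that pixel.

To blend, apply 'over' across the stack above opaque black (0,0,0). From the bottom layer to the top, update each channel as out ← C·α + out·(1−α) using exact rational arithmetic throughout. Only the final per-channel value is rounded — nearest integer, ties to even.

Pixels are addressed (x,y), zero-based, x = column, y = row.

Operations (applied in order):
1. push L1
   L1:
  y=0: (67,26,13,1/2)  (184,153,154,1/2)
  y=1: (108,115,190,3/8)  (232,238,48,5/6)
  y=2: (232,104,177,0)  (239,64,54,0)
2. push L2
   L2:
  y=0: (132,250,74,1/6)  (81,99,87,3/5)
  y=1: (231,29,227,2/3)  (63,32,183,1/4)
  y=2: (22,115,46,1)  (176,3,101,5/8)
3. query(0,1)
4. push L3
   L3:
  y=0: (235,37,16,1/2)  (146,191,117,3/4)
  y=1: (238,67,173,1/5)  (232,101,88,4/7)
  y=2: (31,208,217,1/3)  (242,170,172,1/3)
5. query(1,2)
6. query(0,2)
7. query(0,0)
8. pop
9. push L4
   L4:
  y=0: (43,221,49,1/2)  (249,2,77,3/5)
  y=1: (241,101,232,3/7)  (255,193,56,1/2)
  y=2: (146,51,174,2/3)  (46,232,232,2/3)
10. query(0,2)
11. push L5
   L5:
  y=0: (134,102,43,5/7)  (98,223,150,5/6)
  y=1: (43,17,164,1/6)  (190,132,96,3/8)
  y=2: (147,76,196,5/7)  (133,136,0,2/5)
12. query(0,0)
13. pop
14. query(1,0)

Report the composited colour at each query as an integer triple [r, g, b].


query (0,1) [L1,L2] — begin 0,0,0
after L1 α=3/8: [81/2, 345/8, 285/4]
after L2 α=2/3: [335/2, 809/24, 2101/12]
= [168, 34, 175]

query (1,2) [L1,L2,L3] — begin 0,0,0
after L1 α=0: [0, 0, 0]
after L2 α=5/8: [110, 15/8, 505/8]
after L3 α=1/3: [154, 695/12, 1193/12]
= [154, 58, 99]

at x=0,y=2 over L1,L2,L3:
after L1 α=0: [0, 0, 0]
after L2 α=1: [22, 115, 46]
after L3 α=1/3: [25, 146, 103]
→ [25, 146, 103]

(0,0) stack=L1,L2,L3; from [0,0,0]:
L1 α=1/2: [67/2, 13, 13/2]
L2 α=1/6: [599/12, 105/2, 71/4]
L3 α=1/2: [3419/24, 179/4, 135/8]
= [142, 45, 17]

(0,2) stack=L1,L2,L4; from [0,0,0]:
after L1 α=0: [0, 0, 0]
after L2 α=1: [22, 115, 46]
after L4 α=2/3: [314/3, 217/3, 394/3]
→ [105, 72, 131]

(0,0) stack=L1,L2,L4,L5; from [0,0,0]:
after L1 α=1/2: [67/2, 13, 13/2]
after L2 α=1/6: [599/12, 105/2, 71/4]
after L4 α=1/2: [1115/24, 547/4, 267/8]
after L5 α=5/7: [9155/84, 1567/14, 161/4]
→ [109, 112, 40]

(1,0) stack=L1,L2,L4; from [0,0,0]:
after L1 α=1/2: [92, 153/2, 77]
after L2 α=3/5: [427/5, 90, 83]
after L4 α=3/5: [4589/25, 186/5, 397/5]
→ [184, 37, 79]


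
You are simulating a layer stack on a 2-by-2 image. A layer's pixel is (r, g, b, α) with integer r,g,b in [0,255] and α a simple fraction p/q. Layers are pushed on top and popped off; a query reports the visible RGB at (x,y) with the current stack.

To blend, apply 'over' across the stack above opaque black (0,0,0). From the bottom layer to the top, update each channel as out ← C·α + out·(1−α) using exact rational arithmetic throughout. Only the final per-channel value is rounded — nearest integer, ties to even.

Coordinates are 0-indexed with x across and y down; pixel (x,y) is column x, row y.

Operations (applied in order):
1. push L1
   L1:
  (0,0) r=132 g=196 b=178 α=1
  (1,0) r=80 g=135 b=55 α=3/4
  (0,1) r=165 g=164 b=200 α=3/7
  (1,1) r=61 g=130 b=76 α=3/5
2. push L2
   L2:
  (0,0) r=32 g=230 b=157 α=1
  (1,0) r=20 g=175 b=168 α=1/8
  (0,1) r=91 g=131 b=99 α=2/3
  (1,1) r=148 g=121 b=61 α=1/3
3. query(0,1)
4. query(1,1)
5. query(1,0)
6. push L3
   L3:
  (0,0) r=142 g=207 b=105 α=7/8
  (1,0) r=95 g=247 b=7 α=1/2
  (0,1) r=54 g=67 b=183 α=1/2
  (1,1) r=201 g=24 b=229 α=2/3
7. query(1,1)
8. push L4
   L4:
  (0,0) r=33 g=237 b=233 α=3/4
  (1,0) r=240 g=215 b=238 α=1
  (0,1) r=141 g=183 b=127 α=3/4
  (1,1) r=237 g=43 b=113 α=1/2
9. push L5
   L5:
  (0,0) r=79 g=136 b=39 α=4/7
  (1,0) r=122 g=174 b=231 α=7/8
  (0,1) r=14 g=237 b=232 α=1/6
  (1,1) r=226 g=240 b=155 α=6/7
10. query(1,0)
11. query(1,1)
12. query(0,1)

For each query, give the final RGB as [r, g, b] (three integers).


query (0,1) [L1,L2] — begin 0,0,0
L1 α=3/7: [495/7, 492/7, 600/7]
L2 α=2/3: [1769/21, 2326/21, 662/7]
→ [84, 111, 95]

query (1,1) [L1,L2] — begin 0,0,0
+L1 (α=3/5) → [183/5, 78, 228/5]
+L2 (α=1/3) → [1106/15, 277/3, 761/15]
rounded: [74, 92, 51]

(1,0) stack=L1,L2; from [0,0,0]:
after L1 α=3/4: [60, 405/4, 165/4]
after L2 α=1/8: [55, 3535/32, 1827/32]
= [55, 110, 57]

query (1,1) [L1,L2,L3] — begin 0,0,0
L1 α=3/5: [183/5, 78, 228/5]
L2 α=1/3: [1106/15, 277/3, 761/15]
L3 α=2/3: [7136/45, 421/9, 7631/45]
rounded: [159, 47, 170]

query (1,0) [L1,L2,L3,L4,L5] — begin 0,0,0
after L1 α=3/4: [60, 405/4, 165/4]
after L2 α=1/8: [55, 3535/32, 1827/32]
after L3 α=1/2: [75, 11439/64, 2051/64]
after L4 α=1: [240, 215, 238]
after L5 α=7/8: [547/4, 1433/8, 1855/8]
rounded: [137, 179, 232]

query (1,1) [L1,L2,L3,L4,L5] — begin 0,0,0
L1 α=3/5: [183/5, 78, 228/5]
L2 α=1/3: [1106/15, 277/3, 761/15]
L3 α=2/3: [7136/45, 421/9, 7631/45]
L4 α=1/2: [17801/90, 404/9, 6358/45]
L5 α=6/7: [139841/630, 13364/63, 48208/315]
rounded: [222, 212, 153]

(0,1) stack=L1,L2,L3,L4,L5; from [0,0,0]:
+L1 (α=3/7) → [495/7, 492/7, 600/7]
+L2 (α=2/3) → [1769/21, 2326/21, 662/7]
+L3 (α=1/2) → [2903/42, 3733/42, 1943/14]
+L4 (α=3/4) → [20669/168, 26791/168, 7277/56]
+L5 (α=1/6) → [105697/1008, 173771/1008, 16459/112]
→ [105, 172, 147]


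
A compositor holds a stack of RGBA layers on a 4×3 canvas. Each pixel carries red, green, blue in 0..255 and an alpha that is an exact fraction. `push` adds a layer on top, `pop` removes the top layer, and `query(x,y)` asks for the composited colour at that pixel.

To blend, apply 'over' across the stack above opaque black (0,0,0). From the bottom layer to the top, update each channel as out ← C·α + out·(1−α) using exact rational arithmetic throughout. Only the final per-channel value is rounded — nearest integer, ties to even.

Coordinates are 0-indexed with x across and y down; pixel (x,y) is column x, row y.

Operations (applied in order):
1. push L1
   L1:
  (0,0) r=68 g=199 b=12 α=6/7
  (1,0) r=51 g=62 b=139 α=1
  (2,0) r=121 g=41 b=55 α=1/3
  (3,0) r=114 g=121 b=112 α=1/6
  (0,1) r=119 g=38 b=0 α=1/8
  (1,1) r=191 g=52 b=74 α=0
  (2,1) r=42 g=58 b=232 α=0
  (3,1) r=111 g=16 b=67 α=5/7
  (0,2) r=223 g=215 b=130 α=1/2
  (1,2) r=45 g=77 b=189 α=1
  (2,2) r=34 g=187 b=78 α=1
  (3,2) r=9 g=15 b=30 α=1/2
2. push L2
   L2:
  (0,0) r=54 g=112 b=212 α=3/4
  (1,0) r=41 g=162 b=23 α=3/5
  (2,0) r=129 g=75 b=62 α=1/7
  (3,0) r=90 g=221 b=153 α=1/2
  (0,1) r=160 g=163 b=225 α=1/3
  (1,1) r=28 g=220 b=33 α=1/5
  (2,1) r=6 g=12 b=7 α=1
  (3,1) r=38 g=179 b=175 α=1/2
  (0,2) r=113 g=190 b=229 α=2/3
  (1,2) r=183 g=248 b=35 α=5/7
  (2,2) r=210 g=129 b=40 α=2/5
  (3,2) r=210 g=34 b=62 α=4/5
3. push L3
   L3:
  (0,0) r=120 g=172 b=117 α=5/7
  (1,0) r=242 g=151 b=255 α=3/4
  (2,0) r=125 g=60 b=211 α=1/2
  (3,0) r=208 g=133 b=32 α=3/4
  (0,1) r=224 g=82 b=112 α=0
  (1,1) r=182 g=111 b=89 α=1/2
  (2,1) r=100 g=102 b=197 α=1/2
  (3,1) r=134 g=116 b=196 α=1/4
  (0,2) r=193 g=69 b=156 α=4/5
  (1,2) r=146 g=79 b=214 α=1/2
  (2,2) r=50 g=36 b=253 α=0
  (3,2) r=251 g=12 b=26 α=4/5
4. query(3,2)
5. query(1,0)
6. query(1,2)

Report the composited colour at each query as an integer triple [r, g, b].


(3,2) stack=L1,L2,L3; from [0,0,0]:
after L1 α=1/2: [9/2, 15/2, 15]
after L2 α=4/5: [1689/10, 287/10, 263/5]
after L3 α=4/5: [11729/50, 767/50, 783/25]
rounded: [235, 15, 31]

query (1,0) [L1,L2,L3] — begin 0,0,0
+L1 (α=1) → [51, 62, 139]
+L2 (α=3/5) → [45, 122, 347/5]
+L3 (α=3/4) → [771/4, 575/4, 1043/5]
→ [193, 144, 209]

query (1,2) [L1,L2,L3] — begin 0,0,0
+L1 (α=1) → [45, 77, 189]
+L2 (α=5/7) → [1005/7, 1394/7, 79]
+L3 (α=1/2) → [2027/14, 1947/14, 293/2]
rounded: [145, 139, 146]


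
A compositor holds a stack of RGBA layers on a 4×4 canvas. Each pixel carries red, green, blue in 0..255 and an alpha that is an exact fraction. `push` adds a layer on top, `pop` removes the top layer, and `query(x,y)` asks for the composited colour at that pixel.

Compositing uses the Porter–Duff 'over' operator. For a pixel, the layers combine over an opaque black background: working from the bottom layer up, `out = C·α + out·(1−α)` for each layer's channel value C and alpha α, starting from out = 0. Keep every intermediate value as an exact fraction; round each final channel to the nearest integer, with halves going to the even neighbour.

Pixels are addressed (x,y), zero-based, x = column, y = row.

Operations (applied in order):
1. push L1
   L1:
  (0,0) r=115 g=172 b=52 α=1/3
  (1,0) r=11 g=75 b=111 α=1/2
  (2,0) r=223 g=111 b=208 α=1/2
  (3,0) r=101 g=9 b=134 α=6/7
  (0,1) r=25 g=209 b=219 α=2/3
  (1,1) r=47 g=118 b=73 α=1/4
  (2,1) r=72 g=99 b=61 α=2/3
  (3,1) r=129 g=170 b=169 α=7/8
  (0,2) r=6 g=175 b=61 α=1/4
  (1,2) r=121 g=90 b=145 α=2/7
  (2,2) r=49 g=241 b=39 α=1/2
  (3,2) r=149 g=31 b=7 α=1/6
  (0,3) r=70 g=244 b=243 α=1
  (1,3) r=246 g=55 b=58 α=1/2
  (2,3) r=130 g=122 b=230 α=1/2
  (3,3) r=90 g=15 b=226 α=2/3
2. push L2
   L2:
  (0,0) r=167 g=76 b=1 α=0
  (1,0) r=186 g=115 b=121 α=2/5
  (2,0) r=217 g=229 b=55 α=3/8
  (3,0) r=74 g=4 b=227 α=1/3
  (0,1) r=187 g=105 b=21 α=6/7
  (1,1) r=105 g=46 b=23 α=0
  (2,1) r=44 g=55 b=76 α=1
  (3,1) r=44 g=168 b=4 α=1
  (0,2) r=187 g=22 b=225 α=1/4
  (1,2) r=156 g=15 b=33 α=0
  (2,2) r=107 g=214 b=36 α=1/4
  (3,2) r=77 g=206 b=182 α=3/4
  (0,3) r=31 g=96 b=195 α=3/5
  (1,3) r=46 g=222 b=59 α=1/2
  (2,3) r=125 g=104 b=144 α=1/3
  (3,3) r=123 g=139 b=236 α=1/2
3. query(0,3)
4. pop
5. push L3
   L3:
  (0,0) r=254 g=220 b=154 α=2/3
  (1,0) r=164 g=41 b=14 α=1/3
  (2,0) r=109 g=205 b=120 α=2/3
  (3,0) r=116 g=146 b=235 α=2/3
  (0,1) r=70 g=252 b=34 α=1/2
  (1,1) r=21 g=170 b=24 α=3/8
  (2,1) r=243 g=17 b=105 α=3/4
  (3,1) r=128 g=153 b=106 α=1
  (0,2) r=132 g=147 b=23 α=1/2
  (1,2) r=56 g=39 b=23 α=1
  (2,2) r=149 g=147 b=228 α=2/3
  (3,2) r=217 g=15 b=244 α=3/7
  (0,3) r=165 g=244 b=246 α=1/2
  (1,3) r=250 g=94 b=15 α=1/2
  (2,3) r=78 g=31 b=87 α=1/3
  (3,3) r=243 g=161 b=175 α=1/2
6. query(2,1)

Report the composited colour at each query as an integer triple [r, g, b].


query (0,3) [L1,L2] — begin 0,0,0
+L1 (α=1) → [70, 244, 243]
+L2 (α=3/5) → [233/5, 776/5, 1071/5]
= [47, 155, 214]

(2,1) stack=L1,L3; from [0,0,0]:
+L1 (α=2/3) → [48, 66, 122/3]
+L3 (α=3/4) → [777/4, 117/4, 1067/12]
→ [194, 29, 89]


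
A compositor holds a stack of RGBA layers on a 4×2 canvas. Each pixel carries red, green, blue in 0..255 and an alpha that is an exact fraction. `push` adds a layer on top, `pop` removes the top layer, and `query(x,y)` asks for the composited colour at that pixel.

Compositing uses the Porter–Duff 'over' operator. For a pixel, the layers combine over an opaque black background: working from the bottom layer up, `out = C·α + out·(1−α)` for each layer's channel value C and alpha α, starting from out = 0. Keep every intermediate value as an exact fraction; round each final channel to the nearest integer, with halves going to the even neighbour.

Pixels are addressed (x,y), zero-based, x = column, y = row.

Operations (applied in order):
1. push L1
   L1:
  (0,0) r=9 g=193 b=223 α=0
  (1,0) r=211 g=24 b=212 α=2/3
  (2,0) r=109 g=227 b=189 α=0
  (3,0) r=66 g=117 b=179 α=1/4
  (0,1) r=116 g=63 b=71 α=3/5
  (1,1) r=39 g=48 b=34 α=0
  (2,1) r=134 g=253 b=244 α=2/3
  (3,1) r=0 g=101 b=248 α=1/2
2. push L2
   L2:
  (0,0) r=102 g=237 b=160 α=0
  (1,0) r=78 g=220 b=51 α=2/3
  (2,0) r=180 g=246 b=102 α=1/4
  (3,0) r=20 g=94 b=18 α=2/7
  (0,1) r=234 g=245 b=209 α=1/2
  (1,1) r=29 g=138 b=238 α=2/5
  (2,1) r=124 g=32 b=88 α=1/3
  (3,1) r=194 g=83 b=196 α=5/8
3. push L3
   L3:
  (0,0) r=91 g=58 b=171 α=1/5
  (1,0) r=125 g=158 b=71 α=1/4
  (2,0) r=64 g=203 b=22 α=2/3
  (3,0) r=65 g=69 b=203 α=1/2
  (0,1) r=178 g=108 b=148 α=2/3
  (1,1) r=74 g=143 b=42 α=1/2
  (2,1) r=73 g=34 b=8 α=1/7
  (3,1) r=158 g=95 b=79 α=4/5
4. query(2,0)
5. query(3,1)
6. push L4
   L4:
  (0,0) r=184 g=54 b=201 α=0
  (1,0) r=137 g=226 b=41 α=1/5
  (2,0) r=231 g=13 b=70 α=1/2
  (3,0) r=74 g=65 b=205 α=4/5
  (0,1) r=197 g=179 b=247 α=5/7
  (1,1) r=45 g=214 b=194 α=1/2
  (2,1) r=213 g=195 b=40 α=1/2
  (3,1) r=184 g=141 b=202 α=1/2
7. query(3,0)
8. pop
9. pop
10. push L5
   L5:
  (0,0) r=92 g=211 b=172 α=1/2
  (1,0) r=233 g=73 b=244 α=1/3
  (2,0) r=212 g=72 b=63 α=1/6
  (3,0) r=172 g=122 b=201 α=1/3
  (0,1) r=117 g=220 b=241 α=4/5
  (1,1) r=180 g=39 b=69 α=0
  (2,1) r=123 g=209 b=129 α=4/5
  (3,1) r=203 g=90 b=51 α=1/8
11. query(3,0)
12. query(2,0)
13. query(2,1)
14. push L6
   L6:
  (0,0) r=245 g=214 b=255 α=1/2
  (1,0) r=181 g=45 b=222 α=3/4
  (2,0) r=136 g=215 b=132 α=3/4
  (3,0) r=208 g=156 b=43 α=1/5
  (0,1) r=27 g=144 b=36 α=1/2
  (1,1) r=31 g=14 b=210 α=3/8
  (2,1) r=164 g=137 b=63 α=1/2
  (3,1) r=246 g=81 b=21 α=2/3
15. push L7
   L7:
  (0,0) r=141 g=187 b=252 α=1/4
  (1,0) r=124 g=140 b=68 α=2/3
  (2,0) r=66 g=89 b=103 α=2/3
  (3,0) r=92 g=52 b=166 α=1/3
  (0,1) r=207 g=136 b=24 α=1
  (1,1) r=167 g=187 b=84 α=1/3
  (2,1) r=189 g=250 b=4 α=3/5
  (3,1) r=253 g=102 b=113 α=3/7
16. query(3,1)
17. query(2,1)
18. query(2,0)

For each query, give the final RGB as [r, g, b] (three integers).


(2,0) stack=L1,L2,L3; from [0,0,0]:
+L1 (α=0) → [0, 0, 0]
+L2 (α=1/4) → [45, 123/2, 51/2]
+L3 (α=2/3) → [173/3, 935/6, 139/6]
rounded: [58, 156, 23]

query (3,1) [L1,L2,L3] — begin 0,0,0
after L1 α=1/2: [0, 101/2, 124]
after L2 α=5/8: [485/4, 1133/16, 169]
after L3 α=4/5: [3013/20, 7213/80, 97]
rounded: [151, 90, 97]

(3,0) stack=L1,L2,L3,L4; from [0,0,0]:
+L1 (α=1/4) → [33/2, 117/4, 179/4]
+L2 (α=2/7) → [35/2, 191/4, 1039/28]
+L3 (α=1/2) → [165/4, 467/8, 6723/56]
+L4 (α=4/5) → [1349/20, 2547/40, 52643/280]
= [67, 64, 188]

at x=3,y=0 over L1,L2,L5:
after L1 α=1/4: [33/2, 117/4, 179/4]
after L2 α=2/7: [35/2, 191/4, 1039/28]
after L5 α=1/3: [69, 145/2, 3853/42]
→ [69, 72, 92]

(2,0) stack=L1,L2,L5; from [0,0,0]:
+L1 (α=0) → [0, 0, 0]
+L2 (α=1/4) → [45, 123/2, 51/2]
+L5 (α=1/6) → [437/6, 253/4, 127/4]
→ [73, 63, 32]

query (2,1) [L1,L2,L5] — begin 0,0,0
after L1 α=2/3: [268/3, 506/3, 488/3]
after L2 α=1/3: [908/9, 1108/9, 1240/9]
after L5 α=4/5: [5336/45, 8632/45, 5884/45]
→ [119, 192, 131]

at x=3,y=1 over L1,L2,L5,L6,L7:
+L1 (α=1/2) → [0, 101/2, 124]
+L2 (α=5/8) → [485/4, 1133/16, 169]
+L5 (α=1/8) → [4207/32, 9371/128, 617/4]
+L6 (α=2/3) → [19951/96, 30107/384, 785/12]
+L7 (α=3/7) → [38167/168, 59483/672, 1802/21]
= [227, 89, 86]

query (2,1) [L1,L2,L5,L6,L7] — begin 0,0,0
after L1 α=2/3: [268/3, 506/3, 488/3]
after L2 α=1/3: [908/9, 1108/9, 1240/9]
after L5 α=4/5: [5336/45, 8632/45, 5884/45]
after L6 α=1/2: [6358/45, 14797/90, 8719/90]
after L7 α=3/5: [38231/225, 48547/225, 9259/225]
= [170, 216, 41]

(2,0) stack=L1,L2,L5,L6,L7; from [0,0,0]:
+L1 (α=0) → [0, 0, 0]
+L2 (α=1/4) → [45, 123/2, 51/2]
+L5 (α=1/6) → [437/6, 253/4, 127/4]
+L6 (α=3/4) → [2885/24, 2833/16, 1711/16]
+L7 (α=2/3) → [6053/72, 5681/48, 1669/16]
rounded: [84, 118, 104]


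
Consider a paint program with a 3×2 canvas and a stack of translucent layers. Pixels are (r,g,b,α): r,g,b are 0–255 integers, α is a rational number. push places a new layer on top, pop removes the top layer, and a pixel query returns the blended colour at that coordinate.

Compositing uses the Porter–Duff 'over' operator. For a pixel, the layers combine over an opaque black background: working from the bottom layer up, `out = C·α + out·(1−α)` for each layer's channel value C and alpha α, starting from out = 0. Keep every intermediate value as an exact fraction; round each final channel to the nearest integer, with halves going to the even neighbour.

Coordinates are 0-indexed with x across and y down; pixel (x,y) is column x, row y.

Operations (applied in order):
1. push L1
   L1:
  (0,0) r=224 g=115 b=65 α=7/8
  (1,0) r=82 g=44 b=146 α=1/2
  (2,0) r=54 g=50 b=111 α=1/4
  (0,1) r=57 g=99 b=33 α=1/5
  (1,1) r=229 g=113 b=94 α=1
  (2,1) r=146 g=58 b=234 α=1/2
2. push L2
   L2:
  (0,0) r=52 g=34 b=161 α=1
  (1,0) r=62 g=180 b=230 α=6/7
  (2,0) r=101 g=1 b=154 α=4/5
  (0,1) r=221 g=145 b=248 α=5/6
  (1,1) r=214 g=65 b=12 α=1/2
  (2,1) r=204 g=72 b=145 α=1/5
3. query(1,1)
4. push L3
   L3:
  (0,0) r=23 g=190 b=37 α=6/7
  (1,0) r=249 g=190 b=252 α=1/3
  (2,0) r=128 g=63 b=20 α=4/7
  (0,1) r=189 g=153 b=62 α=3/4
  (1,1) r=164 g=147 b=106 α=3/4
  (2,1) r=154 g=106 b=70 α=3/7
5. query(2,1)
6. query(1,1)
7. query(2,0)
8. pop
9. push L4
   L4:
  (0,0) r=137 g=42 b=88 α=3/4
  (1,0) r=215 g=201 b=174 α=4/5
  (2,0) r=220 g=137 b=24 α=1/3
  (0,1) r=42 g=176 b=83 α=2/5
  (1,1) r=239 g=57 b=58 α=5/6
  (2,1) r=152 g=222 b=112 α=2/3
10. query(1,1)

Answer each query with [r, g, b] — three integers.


(1,1) stack=L1,L2; from [0,0,0]:
+L1 (α=1) → [229, 113, 94]
+L2 (α=1/2) → [443/2, 89, 53]
= [222, 89, 53]

query (2,1) [L1,L2,L3] — begin 0,0,0
after L1 α=1/2: [73, 29, 117]
after L2 α=1/5: [496/5, 188/5, 613/5]
after L3 α=3/7: [4294/35, 2342/35, 3502/35]
→ [123, 67, 100]

query (1,1) [L1,L2,L3] — begin 0,0,0
+L1 (α=1) → [229, 113, 94]
+L2 (α=1/2) → [443/2, 89, 53]
+L3 (α=3/4) → [1427/8, 265/2, 371/4]
= [178, 132, 93]

at x=2,y=0 over L1,L2,L3:
+L1 (α=1/4) → [27/2, 25/2, 111/4]
+L2 (α=4/5) → [167/2, 33/10, 515/4]
+L3 (α=4/7) → [1525/14, 2619/70, 1865/28]
= [109, 37, 67]

(1,1) stack=L1,L2,L4; from [0,0,0]:
after L1 α=1: [229, 113, 94]
after L2 α=1/2: [443/2, 89, 53]
after L4 α=5/6: [2833/12, 187/3, 343/6]
rounded: [236, 62, 57]


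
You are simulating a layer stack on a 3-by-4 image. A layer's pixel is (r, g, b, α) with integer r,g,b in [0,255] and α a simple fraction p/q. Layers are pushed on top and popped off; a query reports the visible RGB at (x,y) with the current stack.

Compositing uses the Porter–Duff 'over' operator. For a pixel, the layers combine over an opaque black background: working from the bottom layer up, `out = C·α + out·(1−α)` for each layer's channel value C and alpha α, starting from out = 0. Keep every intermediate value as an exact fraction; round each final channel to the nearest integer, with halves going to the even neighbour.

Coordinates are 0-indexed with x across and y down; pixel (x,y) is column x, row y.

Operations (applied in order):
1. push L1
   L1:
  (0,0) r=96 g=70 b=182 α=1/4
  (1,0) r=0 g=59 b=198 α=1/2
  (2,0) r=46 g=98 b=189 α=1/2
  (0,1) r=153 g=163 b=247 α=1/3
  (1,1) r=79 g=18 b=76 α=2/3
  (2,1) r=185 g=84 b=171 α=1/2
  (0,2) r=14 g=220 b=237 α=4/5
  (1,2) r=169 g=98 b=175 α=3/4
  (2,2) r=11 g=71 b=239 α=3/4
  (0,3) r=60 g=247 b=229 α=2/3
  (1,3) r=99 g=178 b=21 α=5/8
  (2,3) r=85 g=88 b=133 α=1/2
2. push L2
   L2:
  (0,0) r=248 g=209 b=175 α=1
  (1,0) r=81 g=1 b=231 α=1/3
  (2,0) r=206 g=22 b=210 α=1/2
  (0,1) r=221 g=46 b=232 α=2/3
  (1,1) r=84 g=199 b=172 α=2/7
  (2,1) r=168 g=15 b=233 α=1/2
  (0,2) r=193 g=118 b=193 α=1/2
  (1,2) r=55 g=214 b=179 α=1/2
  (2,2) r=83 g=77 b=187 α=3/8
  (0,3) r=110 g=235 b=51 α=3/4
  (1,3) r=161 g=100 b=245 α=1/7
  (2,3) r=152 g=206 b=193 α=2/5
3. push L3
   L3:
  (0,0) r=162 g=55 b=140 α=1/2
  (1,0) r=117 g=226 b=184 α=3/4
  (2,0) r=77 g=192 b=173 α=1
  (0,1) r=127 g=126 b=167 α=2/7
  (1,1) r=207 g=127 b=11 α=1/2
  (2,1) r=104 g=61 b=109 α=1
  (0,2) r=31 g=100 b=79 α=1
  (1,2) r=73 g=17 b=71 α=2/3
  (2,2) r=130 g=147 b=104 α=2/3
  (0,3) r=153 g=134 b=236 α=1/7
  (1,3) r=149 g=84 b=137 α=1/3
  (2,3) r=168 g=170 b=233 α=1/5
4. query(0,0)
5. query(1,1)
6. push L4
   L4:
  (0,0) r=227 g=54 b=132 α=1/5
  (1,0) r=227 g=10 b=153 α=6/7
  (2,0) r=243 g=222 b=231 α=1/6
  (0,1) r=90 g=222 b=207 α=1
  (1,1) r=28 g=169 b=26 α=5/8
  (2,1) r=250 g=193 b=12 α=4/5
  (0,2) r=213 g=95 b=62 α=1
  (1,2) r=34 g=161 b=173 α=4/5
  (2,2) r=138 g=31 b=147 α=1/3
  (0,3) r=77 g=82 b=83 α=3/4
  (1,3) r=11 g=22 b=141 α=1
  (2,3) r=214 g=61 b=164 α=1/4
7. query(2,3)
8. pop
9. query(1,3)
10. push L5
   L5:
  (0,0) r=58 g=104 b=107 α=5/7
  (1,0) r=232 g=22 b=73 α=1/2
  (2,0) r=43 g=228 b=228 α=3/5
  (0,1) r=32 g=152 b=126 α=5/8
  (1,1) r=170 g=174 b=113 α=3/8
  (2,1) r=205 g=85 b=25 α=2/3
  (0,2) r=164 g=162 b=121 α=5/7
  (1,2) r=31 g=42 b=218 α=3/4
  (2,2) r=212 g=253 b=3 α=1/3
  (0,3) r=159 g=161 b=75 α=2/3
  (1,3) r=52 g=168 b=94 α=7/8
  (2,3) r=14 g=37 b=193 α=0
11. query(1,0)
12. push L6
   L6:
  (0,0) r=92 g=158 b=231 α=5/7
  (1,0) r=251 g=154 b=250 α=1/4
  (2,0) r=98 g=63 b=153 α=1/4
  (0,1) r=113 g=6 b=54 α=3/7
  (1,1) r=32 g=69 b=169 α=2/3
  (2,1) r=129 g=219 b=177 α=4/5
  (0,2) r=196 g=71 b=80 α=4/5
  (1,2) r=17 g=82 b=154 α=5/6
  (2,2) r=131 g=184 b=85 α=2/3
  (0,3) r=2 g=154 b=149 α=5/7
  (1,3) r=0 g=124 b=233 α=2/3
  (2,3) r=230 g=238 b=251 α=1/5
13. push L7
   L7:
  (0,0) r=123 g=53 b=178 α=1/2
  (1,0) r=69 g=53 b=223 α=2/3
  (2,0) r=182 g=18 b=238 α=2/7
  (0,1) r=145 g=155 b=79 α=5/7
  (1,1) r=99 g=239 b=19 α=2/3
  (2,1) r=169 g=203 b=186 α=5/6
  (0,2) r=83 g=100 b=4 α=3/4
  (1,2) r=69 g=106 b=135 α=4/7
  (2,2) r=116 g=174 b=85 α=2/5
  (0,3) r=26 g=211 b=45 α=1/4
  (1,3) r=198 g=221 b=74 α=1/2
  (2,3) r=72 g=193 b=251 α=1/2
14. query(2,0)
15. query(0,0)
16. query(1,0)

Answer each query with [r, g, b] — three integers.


(0,0) stack=L1,L2,L3; from [0,0,0]:
after L1 α=1/4: [24, 35/2, 91/2]
after L2 α=1: [248, 209, 175]
after L3 α=1/2: [205, 132, 315/2]
= [205, 132, 158]

query (1,1) [L1,L2,L3] — begin 0,0,0
+L1 (α=2/3) → [158/3, 12, 152/3]
+L2 (α=2/7) → [1294/21, 458/7, 256/3]
+L3 (α=1/2) → [5641/42, 1347/14, 289/6]
= [134, 96, 48]

query (2,3) [L1,L2,L3,L4] — begin 0,0,0
+L1 (α=1/2) → [85/2, 44, 133/2]
+L2 (α=2/5) → [863/10, 544/5, 1171/10]
+L3 (α=1/5) → [2566/25, 3026/25, 3507/25]
+L4 (α=1/4) → [3262/25, 10603/100, 14621/100]
rounded: [130, 106, 146]

(1,3) stack=L1,L2,L3; from [0,0,0]:
+L1 (α=5/8) → [495/8, 445/4, 105/8]
+L2 (α=1/7) → [2129/28, 1535/14, 185/4]
+L3 (α=1/3) → [1405/14, 2123/21, 153/2]
rounded: [100, 101, 76]

(1,0) stack=L1,L2,L3,L5; from [0,0,0]:
after L1 α=1/2: [0, 59/2, 99]
after L2 α=1/3: [27, 20, 143]
after L3 α=3/4: [189/2, 349/2, 695/4]
after L5 α=1/2: [653/4, 393/4, 987/8]
rounded: [163, 98, 123]

(2,0) stack=L1,L2,L3,L5,L6,L7; from [0,0,0]:
L1 α=1/2: [23, 49, 189/2]
L2 α=1/2: [229/2, 71/2, 609/4]
L3 α=1: [77, 192, 173]
L5 α=3/5: [283/5, 1068/5, 206]
L6 α=1/4: [1339/20, 3519/20, 771/4]
L7 α=2/7: [2795/28, 3663/28, 5759/28]
= [100, 131, 206]

at x=0,y=0 over L1,L2,L3,L5,L6,L7:
+L1 (α=1/4) → [24, 35/2, 91/2]
+L2 (α=1) → [248, 209, 175]
+L3 (α=1/2) → [205, 132, 315/2]
+L5 (α=5/7) → [100, 112, 850/7]
+L6 (α=5/7) → [660/7, 1014/7, 9785/49]
+L7 (α=1/2) → [1521/14, 1385/14, 18507/98]
rounded: [109, 99, 189]

(1,0) stack=L1,L2,L3,L5,L6,L7; from [0,0,0]:
L1 α=1/2: [0, 59/2, 99]
L2 α=1/3: [27, 20, 143]
L3 α=3/4: [189/2, 349/2, 695/4]
L5 α=1/2: [653/4, 393/4, 987/8]
L6 α=1/4: [2963/16, 1795/16, 4961/32]
L7 α=2/3: [5171/48, 3491/48, 6411/32]
rounded: [108, 73, 200]
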